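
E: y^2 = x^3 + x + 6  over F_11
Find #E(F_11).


For each x in F_11, count y with y^2 = x^3 + 1 x + 6 mod 11:
  x = 2: RHS = 5, y in [4, 7]  -> 2 point(s)
  x = 3: RHS = 3, y in [5, 6]  -> 2 point(s)
  x = 5: RHS = 4, y in [2, 9]  -> 2 point(s)
  x = 7: RHS = 4, y in [2, 9]  -> 2 point(s)
  x = 8: RHS = 9, y in [3, 8]  -> 2 point(s)
  x = 10: RHS = 4, y in [2, 9]  -> 2 point(s)
Affine points: 12. Add the point at infinity: total = 13.

#E(F_11) = 13


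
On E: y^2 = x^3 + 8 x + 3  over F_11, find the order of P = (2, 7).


Compute successive multiples of P until we hit O:
  1P = (2, 7)
  2P = (5, 6)
  3P = (9, 10)
  4P = (4, 0)
  5P = (9, 1)
  6P = (5, 5)
  7P = (2, 4)
  8P = O

ord(P) = 8


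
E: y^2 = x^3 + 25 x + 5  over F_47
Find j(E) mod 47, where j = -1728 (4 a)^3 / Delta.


Delta = -16(4 a^3 + 27 b^2) mod 47 = 29
-1728 * (4 a)^3 = -1728 * (4*25)^3 mod 47 = 26
j = 26 * 29^(-1) mod 47 = 9

j = 9 (mod 47)


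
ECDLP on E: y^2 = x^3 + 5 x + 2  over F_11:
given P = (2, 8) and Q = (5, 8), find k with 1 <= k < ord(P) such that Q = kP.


Enumerate multiples of P until we hit Q = (5, 8):
  1P = (2, 8)
  2P = (8, 9)
  3P = (5, 8)
Match found at i = 3.

k = 3


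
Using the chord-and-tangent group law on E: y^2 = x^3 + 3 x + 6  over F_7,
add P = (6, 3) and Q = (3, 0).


P != Q, so use the chord formula.
s = (y2 - y1) / (x2 - x1) = (4) / (4) mod 7 = 1
x3 = s^2 - x1 - x2 mod 7 = 1^2 - 6 - 3 = 6
y3 = s (x1 - x3) - y1 mod 7 = 1 * (6 - 6) - 3 = 4

P + Q = (6, 4)


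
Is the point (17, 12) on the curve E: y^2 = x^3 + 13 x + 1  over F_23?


Check whether y^2 = x^3 + 13 x + 1 (mod 23) for (x, y) = (17, 12).
LHS: y^2 = 12^2 mod 23 = 6
RHS: x^3 + 13 x + 1 = 17^3 + 13*17 + 1 mod 23 = 6
LHS = RHS

Yes, on the curve


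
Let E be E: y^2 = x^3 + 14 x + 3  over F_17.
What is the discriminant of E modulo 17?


4 a^3 + 27 b^2 = 4*14^3 + 27*3^2 = 10976 + 243 = 11219
Delta = -16 * (11219) = -179504
Delta mod 17 = 16

Delta = 16 (mod 17)


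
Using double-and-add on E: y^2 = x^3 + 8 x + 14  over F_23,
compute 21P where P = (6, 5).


k = 21 = 10101_2 (binary, LSB first: 10101)
Double-and-add from P = (6, 5):
  bit 0 = 1: acc = O + (6, 5) = (6, 5)
  bit 1 = 0: acc unchanged = (6, 5)
  bit 2 = 1: acc = (6, 5) + (4, 8) = (21, 6)
  bit 3 = 0: acc unchanged = (21, 6)
  bit 4 = 1: acc = (21, 6) + (5, 8) = (6, 18)

21P = (6, 18)


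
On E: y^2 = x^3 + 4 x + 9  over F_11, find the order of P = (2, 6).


Compute successive multiples of P until we hit O:
  1P = (2, 6)
  2P = (10, 9)
  3P = (0, 3)
  4P = (3, 9)
  5P = (4, 10)
  6P = (9, 2)
  7P = (1, 6)
  8P = (8, 5)
  ... (continuing to 18P)
  18P = O

ord(P) = 18


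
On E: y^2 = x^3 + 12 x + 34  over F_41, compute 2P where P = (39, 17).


Doubling: s = (3 x1^2 + a) / (2 y1)
s = (3*39^2 + 12) / (2*17) mod 41 = 20
x3 = s^2 - 2 x1 mod 41 = 20^2 - 2*39 = 35
y3 = s (x1 - x3) - y1 mod 41 = 20 * (39 - 35) - 17 = 22

2P = (35, 22)


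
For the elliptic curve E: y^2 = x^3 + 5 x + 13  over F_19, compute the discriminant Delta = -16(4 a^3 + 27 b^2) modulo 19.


4 a^3 + 27 b^2 = 4*5^3 + 27*13^2 = 500 + 4563 = 5063
Delta = -16 * (5063) = -81008
Delta mod 19 = 8

Delta = 8 (mod 19)


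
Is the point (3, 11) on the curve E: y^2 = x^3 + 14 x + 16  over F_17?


Check whether y^2 = x^3 + 14 x + 16 (mod 17) for (x, y) = (3, 11).
LHS: y^2 = 11^2 mod 17 = 2
RHS: x^3 + 14 x + 16 = 3^3 + 14*3 + 16 mod 17 = 0
LHS != RHS

No, not on the curve


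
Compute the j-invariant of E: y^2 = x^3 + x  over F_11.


Delta = -16(4 a^3 + 27 b^2) mod 11 = 2
-1728 * (4 a)^3 = -1728 * (4*1)^3 mod 11 = 2
j = 2 * 2^(-1) mod 11 = 1

j = 1 (mod 11)


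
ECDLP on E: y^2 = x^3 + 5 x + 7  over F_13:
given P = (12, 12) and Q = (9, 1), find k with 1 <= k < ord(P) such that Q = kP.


Enumerate multiples of P until we hit Q = (9, 1):
  1P = (12, 12)
  2P = (5, 12)
  3P = (9, 1)
Match found at i = 3.

k = 3


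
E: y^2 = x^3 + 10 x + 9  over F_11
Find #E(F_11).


For each x in F_11, count y with y^2 = x^3 + 10 x + 9 mod 11:
  x = 0: RHS = 9, y in [3, 8]  -> 2 point(s)
  x = 1: RHS = 9, y in [3, 8]  -> 2 point(s)
  x = 2: RHS = 4, y in [2, 9]  -> 2 point(s)
  x = 3: RHS = 0, y in [0]  -> 1 point(s)
  x = 4: RHS = 3, y in [5, 6]  -> 2 point(s)
  x = 7: RHS = 4, y in [2, 9]  -> 2 point(s)
  x = 9: RHS = 3, y in [5, 6]  -> 2 point(s)
  x = 10: RHS = 9, y in [3, 8]  -> 2 point(s)
Affine points: 15. Add the point at infinity: total = 16.

#E(F_11) = 16


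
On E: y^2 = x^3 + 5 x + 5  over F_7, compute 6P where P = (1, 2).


k = 6 = 110_2 (binary, LSB first: 011)
Double-and-add from P = (1, 2):
  bit 0 = 0: acc unchanged = O
  bit 1 = 1: acc = O + (2, 3) = (2, 3)
  bit 2 = 1: acc = (2, 3) + (5, 6) = (1, 5)

6P = (1, 5)


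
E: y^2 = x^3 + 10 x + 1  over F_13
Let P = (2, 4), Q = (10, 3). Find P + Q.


P != Q, so use the chord formula.
s = (y2 - y1) / (x2 - x1) = (12) / (8) mod 13 = 8
x3 = s^2 - x1 - x2 mod 13 = 8^2 - 2 - 10 = 0
y3 = s (x1 - x3) - y1 mod 13 = 8 * (2 - 0) - 4 = 12

P + Q = (0, 12)


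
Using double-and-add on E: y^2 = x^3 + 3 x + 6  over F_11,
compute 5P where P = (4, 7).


k = 5 = 101_2 (binary, LSB first: 101)
Double-and-add from P = (4, 7):
  bit 0 = 1: acc = O + (4, 7) = (4, 7)
  bit 1 = 0: acc unchanged = (4, 7)
  bit 2 = 1: acc = (4, 7) + (3, 3) = (9, 6)

5P = (9, 6)


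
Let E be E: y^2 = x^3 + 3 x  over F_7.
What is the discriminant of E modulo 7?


4 a^3 + 27 b^2 = 4*3^3 + 27*0^2 = 108 + 0 = 108
Delta = -16 * (108) = -1728
Delta mod 7 = 1

Delta = 1 (mod 7)


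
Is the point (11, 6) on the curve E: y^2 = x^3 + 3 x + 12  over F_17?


Check whether y^2 = x^3 + 3 x + 12 (mod 17) for (x, y) = (11, 6).
LHS: y^2 = 6^2 mod 17 = 2
RHS: x^3 + 3 x + 12 = 11^3 + 3*11 + 12 mod 17 = 16
LHS != RHS

No, not on the curve


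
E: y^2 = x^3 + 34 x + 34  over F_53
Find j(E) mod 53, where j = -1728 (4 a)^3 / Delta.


Delta = -16(4 a^3 + 27 b^2) mod 53 = 4
-1728 * (4 a)^3 = -1728 * (4*34)^3 mod 53 = 6
j = 6 * 4^(-1) mod 53 = 28

j = 28 (mod 53)


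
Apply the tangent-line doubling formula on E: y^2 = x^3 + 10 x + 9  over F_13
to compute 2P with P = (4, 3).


Doubling: s = (3 x1^2 + a) / (2 y1)
s = (3*4^2 + 10) / (2*3) mod 13 = 1
x3 = s^2 - 2 x1 mod 13 = 1^2 - 2*4 = 6
y3 = s (x1 - x3) - y1 mod 13 = 1 * (4 - 6) - 3 = 8

2P = (6, 8)


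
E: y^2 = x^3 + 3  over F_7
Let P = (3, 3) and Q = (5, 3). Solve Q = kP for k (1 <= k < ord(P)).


Enumerate multiples of P until we hit Q = (5, 3):
  1P = (3, 3)
  2P = (2, 5)
  3P = (6, 3)
  4P = (5, 4)
  5P = (1, 5)
  6P = (4, 5)
  7P = (4, 2)
  8P = (1, 2)
  9P = (5, 3)
Match found at i = 9.

k = 9


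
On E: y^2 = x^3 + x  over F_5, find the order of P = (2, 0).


Compute successive multiples of P until we hit O:
  1P = (2, 0)
  2P = O

ord(P) = 2


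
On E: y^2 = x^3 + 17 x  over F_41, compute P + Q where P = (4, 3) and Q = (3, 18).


P != Q, so use the chord formula.
s = (y2 - y1) / (x2 - x1) = (15) / (40) mod 41 = 26
x3 = s^2 - x1 - x2 mod 41 = 26^2 - 4 - 3 = 13
y3 = s (x1 - x3) - y1 mod 41 = 26 * (4 - 13) - 3 = 9

P + Q = (13, 9)


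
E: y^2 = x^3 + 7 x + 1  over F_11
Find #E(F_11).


For each x in F_11, count y with y^2 = x^3 + 7 x + 1 mod 11:
  x = 0: RHS = 1, y in [1, 10]  -> 2 point(s)
  x = 1: RHS = 9, y in [3, 8]  -> 2 point(s)
  x = 2: RHS = 1, y in [1, 10]  -> 2 point(s)
  x = 3: RHS = 5, y in [4, 7]  -> 2 point(s)
  x = 4: RHS = 5, y in [4, 7]  -> 2 point(s)
  x = 9: RHS = 1, y in [1, 10]  -> 2 point(s)
  x = 10: RHS = 4, y in [2, 9]  -> 2 point(s)
Affine points: 14. Add the point at infinity: total = 15.

#E(F_11) = 15


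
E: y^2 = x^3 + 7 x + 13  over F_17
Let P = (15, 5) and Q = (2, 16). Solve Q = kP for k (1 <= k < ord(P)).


Enumerate multiples of P until we hit Q = (2, 16):
  1P = (15, 5)
  2P = (2, 1)
  3P = (1, 15)
  4P = (14, 4)
  5P = (6, 4)
  6P = (0, 8)
  7P = (0, 9)
  8P = (6, 13)
  9P = (14, 13)
  10P = (1, 2)
  11P = (2, 16)
Match found at i = 11.

k = 11


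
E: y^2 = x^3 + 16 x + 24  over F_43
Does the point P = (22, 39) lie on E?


Check whether y^2 = x^3 + 16 x + 24 (mod 43) for (x, y) = (22, 39).
LHS: y^2 = 39^2 mod 43 = 16
RHS: x^3 + 16 x + 24 = 22^3 + 16*22 + 24 mod 43 = 16
LHS = RHS

Yes, on the curve


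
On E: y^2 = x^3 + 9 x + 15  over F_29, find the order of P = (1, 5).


Compute successive multiples of P until we hit O:
  1P = (1, 5)
  2P = (18, 21)
  3P = (15, 4)
  4P = (17, 21)
  5P = (12, 13)
  6P = (23, 8)
  7P = (4, 17)
  8P = (11, 13)
  ... (continuing to 25P)
  25P = O

ord(P) = 25


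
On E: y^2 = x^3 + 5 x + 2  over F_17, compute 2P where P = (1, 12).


k = 2 = 10_2 (binary, LSB first: 01)
Double-and-add from P = (1, 12):
  bit 0 = 0: acc unchanged = O
  bit 1 = 1: acc = O + (0, 11) = (0, 11)

2P = (0, 11)


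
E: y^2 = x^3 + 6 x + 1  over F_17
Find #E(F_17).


For each x in F_17, count y with y^2 = x^3 + 6 x + 1 mod 17:
  x = 0: RHS = 1, y in [1, 16]  -> 2 point(s)
  x = 1: RHS = 8, y in [5, 12]  -> 2 point(s)
  x = 2: RHS = 4, y in [2, 15]  -> 2 point(s)
  x = 4: RHS = 4, y in [2, 15]  -> 2 point(s)
  x = 6: RHS = 15, y in [7, 10]  -> 2 point(s)
  x = 8: RHS = 0, y in [0]  -> 1 point(s)
  x = 9: RHS = 2, y in [6, 11]  -> 2 point(s)
  x = 11: RHS = 4, y in [2, 15]  -> 2 point(s)
  x = 12: RHS = 16, y in [4, 13]  -> 2 point(s)
  x = 13: RHS = 15, y in [7, 10]  -> 2 point(s)
  x = 15: RHS = 15, y in [7, 10]  -> 2 point(s)
Affine points: 21. Add the point at infinity: total = 22.

#E(F_17) = 22


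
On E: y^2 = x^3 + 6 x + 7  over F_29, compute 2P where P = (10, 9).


Doubling: s = (3 x1^2 + a) / (2 y1)
s = (3*10^2 + 6) / (2*9) mod 29 = 17
x3 = s^2 - 2 x1 mod 29 = 17^2 - 2*10 = 8
y3 = s (x1 - x3) - y1 mod 29 = 17 * (10 - 8) - 9 = 25

2P = (8, 25)


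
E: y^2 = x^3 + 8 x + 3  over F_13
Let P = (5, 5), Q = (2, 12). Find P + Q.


P != Q, so use the chord formula.
s = (y2 - y1) / (x2 - x1) = (7) / (10) mod 13 = 2
x3 = s^2 - x1 - x2 mod 13 = 2^2 - 5 - 2 = 10
y3 = s (x1 - x3) - y1 mod 13 = 2 * (5 - 10) - 5 = 11

P + Q = (10, 11)


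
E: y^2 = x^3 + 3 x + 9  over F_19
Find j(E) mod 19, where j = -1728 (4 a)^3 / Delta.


Delta = -16(4 a^3 + 27 b^2) mod 19 = 7
-1728 * (4 a)^3 = -1728 * (4*3)^3 mod 19 = 18
j = 18 * 7^(-1) mod 19 = 8

j = 8 (mod 19)


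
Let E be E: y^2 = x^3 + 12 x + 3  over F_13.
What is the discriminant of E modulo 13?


4 a^3 + 27 b^2 = 4*12^3 + 27*3^2 = 6912 + 243 = 7155
Delta = -16 * (7155) = -114480
Delta mod 13 = 11

Delta = 11 (mod 13)


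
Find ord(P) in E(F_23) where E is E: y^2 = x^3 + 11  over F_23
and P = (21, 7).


Compute successive multiples of P until we hit O:
  1P = (21, 7)
  2P = (16, 17)
  3P = (13, 0)
  4P = (16, 6)
  5P = (21, 16)
  6P = O

ord(P) = 6


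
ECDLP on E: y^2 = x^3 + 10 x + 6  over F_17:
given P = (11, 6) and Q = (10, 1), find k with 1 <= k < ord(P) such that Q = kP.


Enumerate multiples of P until we hit Q = (10, 1):
  1P = (11, 6)
  2P = (10, 1)
Match found at i = 2.

k = 2


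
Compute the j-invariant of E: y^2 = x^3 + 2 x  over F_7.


Delta = -16(4 a^3 + 27 b^2) mod 7 = 6
-1728 * (4 a)^3 = -1728 * (4*2)^3 mod 7 = 1
j = 1 * 6^(-1) mod 7 = 6

j = 6 (mod 7)


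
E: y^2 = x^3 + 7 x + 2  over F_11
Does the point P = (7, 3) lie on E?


Check whether y^2 = x^3 + 7 x + 2 (mod 11) for (x, y) = (7, 3).
LHS: y^2 = 3^2 mod 11 = 9
RHS: x^3 + 7 x + 2 = 7^3 + 7*7 + 2 mod 11 = 9
LHS = RHS

Yes, on the curve


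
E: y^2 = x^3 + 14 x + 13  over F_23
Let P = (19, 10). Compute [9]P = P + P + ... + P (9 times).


k = 9 = 1001_2 (binary, LSB first: 1001)
Double-and-add from P = (19, 10):
  bit 0 = 1: acc = O + (19, 10) = (19, 10)
  bit 1 = 0: acc unchanged = (19, 10)
  bit 2 = 0: acc unchanged = (19, 10)
  bit 3 = 1: acc = (19, 10) + (21, 0) = (8, 4)

9P = (8, 4)


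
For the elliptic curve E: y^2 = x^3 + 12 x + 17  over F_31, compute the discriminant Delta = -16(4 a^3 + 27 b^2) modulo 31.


4 a^3 + 27 b^2 = 4*12^3 + 27*17^2 = 6912 + 7803 = 14715
Delta = -16 * (14715) = -235440
Delta mod 31 = 5

Delta = 5 (mod 31)


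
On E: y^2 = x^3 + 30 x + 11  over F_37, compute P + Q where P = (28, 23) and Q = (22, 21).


P != Q, so use the chord formula.
s = (y2 - y1) / (x2 - x1) = (35) / (31) mod 37 = 25
x3 = s^2 - x1 - x2 mod 37 = 25^2 - 28 - 22 = 20
y3 = s (x1 - x3) - y1 mod 37 = 25 * (28 - 20) - 23 = 29

P + Q = (20, 29)


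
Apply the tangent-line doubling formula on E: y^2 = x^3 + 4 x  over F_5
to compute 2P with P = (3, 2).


Doubling: s = (3 x1^2 + a) / (2 y1)
s = (3*3^2 + 4) / (2*2) mod 5 = 4
x3 = s^2 - 2 x1 mod 5 = 4^2 - 2*3 = 0
y3 = s (x1 - x3) - y1 mod 5 = 4 * (3 - 0) - 2 = 0

2P = (0, 0)


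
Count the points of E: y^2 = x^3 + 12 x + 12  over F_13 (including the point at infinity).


For each x in F_13, count y with y^2 = x^3 + 12 x + 12 mod 13:
  x = 0: RHS = 12, y in [5, 8]  -> 2 point(s)
  x = 1: RHS = 12, y in [5, 8]  -> 2 point(s)
  x = 3: RHS = 10, y in [6, 7]  -> 2 point(s)
  x = 6: RHS = 1, y in [1, 12]  -> 2 point(s)
  x = 7: RHS = 10, y in [6, 7]  -> 2 point(s)
  x = 8: RHS = 9, y in [3, 10]  -> 2 point(s)
  x = 9: RHS = 4, y in [2, 11]  -> 2 point(s)
  x = 10: RHS = 1, y in [1, 12]  -> 2 point(s)
  x = 12: RHS = 12, y in [5, 8]  -> 2 point(s)
Affine points: 18. Add the point at infinity: total = 19.

#E(F_13) = 19


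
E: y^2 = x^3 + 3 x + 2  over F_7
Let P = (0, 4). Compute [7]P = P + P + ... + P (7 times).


k = 7 = 111_2 (binary, LSB first: 111)
Double-and-add from P = (0, 4):
  bit 0 = 1: acc = O + (0, 4) = (0, 4)
  bit 1 = 1: acc = (0, 4) + (2, 4) = (5, 3)
  bit 2 = 1: acc = (5, 3) + (4, 1) = (2, 3)

7P = (2, 3)


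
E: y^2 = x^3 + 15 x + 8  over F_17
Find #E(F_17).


For each x in F_17, count y with y^2 = x^3 + 15 x + 8 mod 17:
  x = 0: RHS = 8, y in [5, 12]  -> 2 point(s)
  x = 4: RHS = 13, y in [8, 9]  -> 2 point(s)
  x = 5: RHS = 4, y in [2, 15]  -> 2 point(s)
  x = 6: RHS = 8, y in [5, 12]  -> 2 point(s)
  x = 10: RHS = 2, y in [6, 11]  -> 2 point(s)
  x = 11: RHS = 8, y in [5, 12]  -> 2 point(s)
  x = 14: RHS = 4, y in [2, 15]  -> 2 point(s)
  x = 15: RHS = 4, y in [2, 15]  -> 2 point(s)
  x = 16: RHS = 9, y in [3, 14]  -> 2 point(s)
Affine points: 18. Add the point at infinity: total = 19.

#E(F_17) = 19


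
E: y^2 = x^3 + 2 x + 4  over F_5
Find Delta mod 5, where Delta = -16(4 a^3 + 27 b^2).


4 a^3 + 27 b^2 = 4*2^3 + 27*4^2 = 32 + 432 = 464
Delta = -16 * (464) = -7424
Delta mod 5 = 1

Delta = 1 (mod 5)


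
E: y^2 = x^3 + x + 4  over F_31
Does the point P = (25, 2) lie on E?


Check whether y^2 = x^3 + 1 x + 4 (mod 31) for (x, y) = (25, 2).
LHS: y^2 = 2^2 mod 31 = 4
RHS: x^3 + 1 x + 4 = 25^3 + 1*25 + 4 mod 31 = 30
LHS != RHS

No, not on the curve


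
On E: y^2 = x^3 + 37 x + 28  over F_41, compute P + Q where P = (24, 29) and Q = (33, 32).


P != Q, so use the chord formula.
s = (y2 - y1) / (x2 - x1) = (3) / (9) mod 41 = 14
x3 = s^2 - x1 - x2 mod 41 = 14^2 - 24 - 33 = 16
y3 = s (x1 - x3) - y1 mod 41 = 14 * (24 - 16) - 29 = 1

P + Q = (16, 1)


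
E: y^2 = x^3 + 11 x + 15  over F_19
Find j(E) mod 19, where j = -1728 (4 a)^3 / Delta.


Delta = -16(4 a^3 + 27 b^2) mod 19 = 16
-1728 * (4 a)^3 = -1728 * (4*11)^3 mod 19 = 7
j = 7 * 16^(-1) mod 19 = 4

j = 4 (mod 19)


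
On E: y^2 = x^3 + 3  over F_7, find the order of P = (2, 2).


Compute successive multiples of P until we hit O:
  1P = (2, 2)
  2P = (5, 3)
  3P = (4, 2)
  4P = (1, 5)
  5P = (6, 3)
  6P = (3, 3)
  7P = (3, 4)
  8P = (6, 4)
  ... (continuing to 13P)
  13P = O

ord(P) = 13


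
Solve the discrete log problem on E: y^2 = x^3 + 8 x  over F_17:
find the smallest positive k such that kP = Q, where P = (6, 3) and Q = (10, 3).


Enumerate multiples of P until we hit Q = (10, 3):
  1P = (6, 3)
  2P = (1, 3)
  3P = (10, 14)
  4P = (16, 12)
  5P = (14, 0)
  6P = (16, 5)
  7P = (10, 3)
Match found at i = 7.

k = 7


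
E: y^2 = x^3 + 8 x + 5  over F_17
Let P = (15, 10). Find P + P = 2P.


Doubling: s = (3 x1^2 + a) / (2 y1)
s = (3*15^2 + 8) / (2*10) mod 17 = 1
x3 = s^2 - 2 x1 mod 17 = 1^2 - 2*15 = 5
y3 = s (x1 - x3) - y1 mod 17 = 1 * (15 - 5) - 10 = 0

2P = (5, 0)


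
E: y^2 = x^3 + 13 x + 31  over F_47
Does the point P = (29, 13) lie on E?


Check whether y^2 = x^3 + 13 x + 31 (mod 47) for (x, y) = (29, 13).
LHS: y^2 = 13^2 mod 47 = 28
RHS: x^3 + 13 x + 31 = 29^3 + 13*29 + 31 mod 47 = 28
LHS = RHS

Yes, on the curve


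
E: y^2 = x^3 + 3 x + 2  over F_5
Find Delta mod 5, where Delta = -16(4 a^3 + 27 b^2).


4 a^3 + 27 b^2 = 4*3^3 + 27*2^2 = 108 + 108 = 216
Delta = -16 * (216) = -3456
Delta mod 5 = 4

Delta = 4 (mod 5)


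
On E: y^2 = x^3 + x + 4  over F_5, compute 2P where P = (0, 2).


Doubling: s = (3 x1^2 + a) / (2 y1)
s = (3*0^2 + 1) / (2*2) mod 5 = 4
x3 = s^2 - 2 x1 mod 5 = 4^2 - 2*0 = 1
y3 = s (x1 - x3) - y1 mod 5 = 4 * (0 - 1) - 2 = 4

2P = (1, 4)


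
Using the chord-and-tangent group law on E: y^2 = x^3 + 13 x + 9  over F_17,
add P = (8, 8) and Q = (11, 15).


P != Q, so use the chord formula.
s = (y2 - y1) / (x2 - x1) = (7) / (3) mod 17 = 8
x3 = s^2 - x1 - x2 mod 17 = 8^2 - 8 - 11 = 11
y3 = s (x1 - x3) - y1 mod 17 = 8 * (8 - 11) - 8 = 2

P + Q = (11, 2)


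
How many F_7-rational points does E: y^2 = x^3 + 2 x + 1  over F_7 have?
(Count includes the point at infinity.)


For each x in F_7, count y with y^2 = x^3 + 2 x + 1 mod 7:
  x = 0: RHS = 1, y in [1, 6]  -> 2 point(s)
  x = 1: RHS = 4, y in [2, 5]  -> 2 point(s)
Affine points: 4. Add the point at infinity: total = 5.

#E(F_7) = 5


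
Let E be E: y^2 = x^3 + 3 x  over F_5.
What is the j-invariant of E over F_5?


Delta = -16(4 a^3 + 27 b^2) mod 5 = 2
-1728 * (4 a)^3 = -1728 * (4*3)^3 mod 5 = 1
j = 1 * 2^(-1) mod 5 = 3

j = 3 (mod 5)


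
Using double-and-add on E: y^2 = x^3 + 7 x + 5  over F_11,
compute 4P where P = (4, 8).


k = 4 = 100_2 (binary, LSB first: 001)
Double-and-add from P = (4, 8):
  bit 0 = 0: acc unchanged = O
  bit 1 = 0: acc unchanged = O
  bit 2 = 1: acc = O + (9, 7) = (9, 7)

4P = (9, 7)


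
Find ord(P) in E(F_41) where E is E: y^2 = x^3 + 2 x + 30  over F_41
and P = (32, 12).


Compute successive multiples of P until we hit O:
  1P = (32, 12)
  2P = (39, 31)
  3P = (10, 36)
  4P = (9, 30)
  5P = (1, 19)
  6P = (13, 30)
  7P = (17, 4)
  8P = (28, 12)
  ... (continuing to 46P)
  46P = O

ord(P) = 46


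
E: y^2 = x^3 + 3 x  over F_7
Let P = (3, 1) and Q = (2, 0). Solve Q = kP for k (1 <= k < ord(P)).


Enumerate multiples of P until we hit Q = (2, 0):
  1P = (3, 1)
  2P = (2, 0)
Match found at i = 2.

k = 2


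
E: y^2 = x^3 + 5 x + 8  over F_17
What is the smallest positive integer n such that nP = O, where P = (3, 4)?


Compute successive multiples of P until we hit O:
  1P = (3, 4)
  2P = (10, 2)
  3P = (2, 3)
  4P = (13, 3)
  5P = (9, 0)
  6P = (13, 14)
  7P = (2, 14)
  8P = (10, 15)
  ... (continuing to 10P)
  10P = O

ord(P) = 10


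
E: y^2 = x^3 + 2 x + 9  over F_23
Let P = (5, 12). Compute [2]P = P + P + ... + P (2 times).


k = 2 = 10_2 (binary, LSB first: 01)
Double-and-add from P = (5, 12):
  bit 0 = 0: acc unchanged = O
  bit 1 = 1: acc = O + (8, 10) = (8, 10)

2P = (8, 10)


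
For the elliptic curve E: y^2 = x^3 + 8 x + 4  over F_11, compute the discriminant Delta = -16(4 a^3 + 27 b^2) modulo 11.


4 a^3 + 27 b^2 = 4*8^3 + 27*4^2 = 2048 + 432 = 2480
Delta = -16 * (2480) = -39680
Delta mod 11 = 8

Delta = 8 (mod 11)


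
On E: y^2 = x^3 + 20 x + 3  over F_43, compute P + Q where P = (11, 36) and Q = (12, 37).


P != Q, so use the chord formula.
s = (y2 - y1) / (x2 - x1) = (1) / (1) mod 43 = 1
x3 = s^2 - x1 - x2 mod 43 = 1^2 - 11 - 12 = 21
y3 = s (x1 - x3) - y1 mod 43 = 1 * (11 - 21) - 36 = 40

P + Q = (21, 40)


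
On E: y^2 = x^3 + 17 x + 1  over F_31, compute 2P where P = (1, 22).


Doubling: s = (3 x1^2 + a) / (2 y1)
s = (3*1^2 + 17) / (2*22) mod 31 = 23
x3 = s^2 - 2 x1 mod 31 = 23^2 - 2*1 = 0
y3 = s (x1 - x3) - y1 mod 31 = 23 * (1 - 0) - 22 = 1

2P = (0, 1)


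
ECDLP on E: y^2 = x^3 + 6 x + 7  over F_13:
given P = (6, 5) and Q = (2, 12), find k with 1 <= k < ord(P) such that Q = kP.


Enumerate multiples of P until we hit Q = (2, 12):
  1P = (6, 5)
  2P = (2, 12)
Match found at i = 2.

k = 2


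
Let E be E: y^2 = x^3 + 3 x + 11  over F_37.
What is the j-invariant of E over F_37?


Delta = -16(4 a^3 + 27 b^2) mod 37 = 20
-1728 * (4 a)^3 = -1728 * (4*3)^3 mod 37 = 27
j = 27 * 20^(-1) mod 37 = 18

j = 18 (mod 37)


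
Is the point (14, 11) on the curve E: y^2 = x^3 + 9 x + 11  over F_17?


Check whether y^2 = x^3 + 9 x + 11 (mod 17) for (x, y) = (14, 11).
LHS: y^2 = 11^2 mod 17 = 2
RHS: x^3 + 9 x + 11 = 14^3 + 9*14 + 11 mod 17 = 8
LHS != RHS

No, not on the curve


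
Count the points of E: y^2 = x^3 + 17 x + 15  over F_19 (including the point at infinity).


For each x in F_19, count y with y^2 = x^3 + 17 x + 15 mod 19:
  x = 2: RHS = 0, y in [0]  -> 1 point(s)
  x = 3: RHS = 17, y in [6, 13]  -> 2 point(s)
  x = 5: RHS = 16, y in [4, 15]  -> 2 point(s)
  x = 8: RHS = 17, y in [6, 13]  -> 2 point(s)
  x = 9: RHS = 4, y in [2, 17]  -> 2 point(s)
  x = 10: RHS = 7, y in [8, 11]  -> 2 point(s)
  x = 12: RHS = 9, y in [3, 16]  -> 2 point(s)
  x = 13: RHS = 1, y in [1, 18]  -> 2 point(s)
  x = 15: RHS = 16, y in [4, 15]  -> 2 point(s)
  x = 17: RHS = 11, y in [7, 12]  -> 2 point(s)
  x = 18: RHS = 16, y in [4, 15]  -> 2 point(s)
Affine points: 21. Add the point at infinity: total = 22.

#E(F_19) = 22


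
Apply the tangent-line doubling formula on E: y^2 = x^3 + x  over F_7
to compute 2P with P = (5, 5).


Doubling: s = (3 x1^2 + a) / (2 y1)
s = (3*5^2 + 1) / (2*5) mod 7 = 2
x3 = s^2 - 2 x1 mod 7 = 2^2 - 2*5 = 1
y3 = s (x1 - x3) - y1 mod 7 = 2 * (5 - 1) - 5 = 3

2P = (1, 3)


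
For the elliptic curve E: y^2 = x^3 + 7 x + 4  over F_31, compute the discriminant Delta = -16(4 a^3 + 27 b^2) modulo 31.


4 a^3 + 27 b^2 = 4*7^3 + 27*4^2 = 1372 + 432 = 1804
Delta = -16 * (1804) = -28864
Delta mod 31 = 28

Delta = 28 (mod 31)


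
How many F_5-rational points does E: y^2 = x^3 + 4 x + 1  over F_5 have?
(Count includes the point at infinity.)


For each x in F_5, count y with y^2 = x^3 + 4 x + 1 mod 5:
  x = 0: RHS = 1, y in [1, 4]  -> 2 point(s)
  x = 1: RHS = 1, y in [1, 4]  -> 2 point(s)
  x = 3: RHS = 0, y in [0]  -> 1 point(s)
  x = 4: RHS = 1, y in [1, 4]  -> 2 point(s)
Affine points: 7. Add the point at infinity: total = 8.

#E(F_5) = 8


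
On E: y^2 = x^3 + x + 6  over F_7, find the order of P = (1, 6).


Compute successive multiples of P until we hit O:
  1P = (1, 6)
  2P = (2, 3)
  3P = (6, 2)
  4P = (4, 2)
  5P = (3, 6)
  6P = (3, 1)
  7P = (4, 5)
  8P = (6, 5)
  ... (continuing to 11P)
  11P = O

ord(P) = 11


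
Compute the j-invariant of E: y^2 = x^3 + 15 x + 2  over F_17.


Delta = -16(4 a^3 + 27 b^2) mod 17 = 8
-1728 * (4 a)^3 = -1728 * (4*15)^3 mod 17 = 5
j = 5 * 8^(-1) mod 17 = 7

j = 7 (mod 17)


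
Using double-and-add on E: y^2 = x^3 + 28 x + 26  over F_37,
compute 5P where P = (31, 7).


k = 5 = 101_2 (binary, LSB first: 101)
Double-and-add from P = (31, 7):
  bit 0 = 1: acc = O + (31, 7) = (31, 7)
  bit 1 = 0: acc unchanged = (31, 7)
  bit 2 = 1: acc = (31, 7) + (7, 26) = (25, 16)

5P = (25, 16)


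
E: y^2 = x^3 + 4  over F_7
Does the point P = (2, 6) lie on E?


Check whether y^2 = x^3 + 0 x + 4 (mod 7) for (x, y) = (2, 6).
LHS: y^2 = 6^2 mod 7 = 1
RHS: x^3 + 0 x + 4 = 2^3 + 0*2 + 4 mod 7 = 5
LHS != RHS

No, not on the curve


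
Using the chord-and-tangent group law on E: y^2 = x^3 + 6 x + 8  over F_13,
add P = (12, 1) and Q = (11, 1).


P != Q, so use the chord formula.
s = (y2 - y1) / (x2 - x1) = (0) / (12) mod 13 = 0
x3 = s^2 - x1 - x2 mod 13 = 0^2 - 12 - 11 = 3
y3 = s (x1 - x3) - y1 mod 13 = 0 * (12 - 3) - 1 = 12

P + Q = (3, 12)


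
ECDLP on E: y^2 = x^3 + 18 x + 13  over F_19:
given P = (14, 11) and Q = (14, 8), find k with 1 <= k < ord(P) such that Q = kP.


Enumerate multiples of P until we hit Q = (14, 8):
  1P = (14, 11)
  2P = (2, 0)
  3P = (14, 8)
Match found at i = 3.

k = 3


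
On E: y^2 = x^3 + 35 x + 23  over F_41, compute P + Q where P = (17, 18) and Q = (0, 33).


P != Q, so use the chord formula.
s = (y2 - y1) / (x2 - x1) = (15) / (24) mod 41 = 16
x3 = s^2 - x1 - x2 mod 41 = 16^2 - 17 - 0 = 34
y3 = s (x1 - x3) - y1 mod 41 = 16 * (17 - 34) - 18 = 38

P + Q = (34, 38)


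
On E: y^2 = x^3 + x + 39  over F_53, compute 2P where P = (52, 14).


Doubling: s = (3 x1^2 + a) / (2 y1)
s = (3*52^2 + 1) / (2*14) mod 53 = 38
x3 = s^2 - 2 x1 mod 53 = 38^2 - 2*52 = 15
y3 = s (x1 - x3) - y1 mod 53 = 38 * (52 - 15) - 14 = 14

2P = (15, 14)


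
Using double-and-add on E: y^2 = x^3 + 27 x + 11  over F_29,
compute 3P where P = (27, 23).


k = 3 = 11_2 (binary, LSB first: 11)
Double-and-add from P = (27, 23):
  bit 0 = 1: acc = O + (27, 23) = (27, 23)
  bit 1 = 1: acc = (27, 23) + (20, 5) = (4, 3)

3P = (4, 3)


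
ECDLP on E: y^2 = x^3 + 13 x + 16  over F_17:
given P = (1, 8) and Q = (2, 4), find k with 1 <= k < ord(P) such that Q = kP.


Enumerate multiples of P until we hit Q = (2, 4):
  1P = (1, 8)
  2P = (16, 11)
  3P = (15, 13)
  4P = (0, 13)
  5P = (7, 5)
  6P = (5, 11)
  7P = (2, 4)
Match found at i = 7.

k = 7


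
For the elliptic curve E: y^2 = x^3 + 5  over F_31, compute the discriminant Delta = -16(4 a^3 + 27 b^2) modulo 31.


4 a^3 + 27 b^2 = 4*0^3 + 27*5^2 = 0 + 675 = 675
Delta = -16 * (675) = -10800
Delta mod 31 = 19

Delta = 19 (mod 31)


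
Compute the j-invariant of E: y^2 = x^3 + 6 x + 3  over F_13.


Delta = -16(4 a^3 + 27 b^2) mod 13 = 7
-1728 * (4 a)^3 = -1728 * (4*6)^3 mod 13 = 5
j = 5 * 7^(-1) mod 13 = 10

j = 10 (mod 13)


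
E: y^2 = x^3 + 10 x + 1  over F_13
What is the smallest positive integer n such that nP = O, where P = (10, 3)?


Compute successive multiples of P until we hit O:
  1P = (10, 3)
  2P = (9, 1)
  3P = (11, 8)
  4P = (4, 1)
  5P = (2, 4)
  6P = (0, 12)
  7P = (12, 4)
  8P = (1, 8)
  ... (continuing to 19P)
  19P = O

ord(P) = 19


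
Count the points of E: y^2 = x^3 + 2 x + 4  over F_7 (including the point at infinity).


For each x in F_7, count y with y^2 = x^3 + 2 x + 4 mod 7:
  x = 0: RHS = 4, y in [2, 5]  -> 2 point(s)
  x = 1: RHS = 0, y in [0]  -> 1 point(s)
  x = 2: RHS = 2, y in [3, 4]  -> 2 point(s)
  x = 3: RHS = 2, y in [3, 4]  -> 2 point(s)
  x = 6: RHS = 1, y in [1, 6]  -> 2 point(s)
Affine points: 9. Add the point at infinity: total = 10.

#E(F_7) = 10


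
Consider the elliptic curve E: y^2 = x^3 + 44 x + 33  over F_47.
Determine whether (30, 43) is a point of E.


Check whether y^2 = x^3 + 44 x + 33 (mod 47) for (x, y) = (30, 43).
LHS: y^2 = 43^2 mod 47 = 16
RHS: x^3 + 44 x + 33 = 30^3 + 44*30 + 33 mod 47 = 12
LHS != RHS

No, not on the curve


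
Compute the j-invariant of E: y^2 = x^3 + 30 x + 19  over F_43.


Delta = -16(4 a^3 + 27 b^2) mod 43 = 7
-1728 * (4 a)^3 = -1728 * (4*30)^3 mod 43 = 27
j = 27 * 7^(-1) mod 43 = 10

j = 10 (mod 43)


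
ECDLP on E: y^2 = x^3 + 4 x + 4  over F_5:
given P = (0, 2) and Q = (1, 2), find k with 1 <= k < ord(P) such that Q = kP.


Enumerate multiples of P until we hit Q = (1, 2):
  1P = (0, 2)
  2P = (1, 2)
Match found at i = 2.

k = 2


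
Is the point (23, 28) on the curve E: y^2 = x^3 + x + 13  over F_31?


Check whether y^2 = x^3 + 1 x + 13 (mod 31) for (x, y) = (23, 28).
LHS: y^2 = 28^2 mod 31 = 9
RHS: x^3 + 1 x + 13 = 23^3 + 1*23 + 13 mod 31 = 20
LHS != RHS

No, not on the curve


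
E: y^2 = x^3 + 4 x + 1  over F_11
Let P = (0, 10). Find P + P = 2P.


Doubling: s = (3 x1^2 + a) / (2 y1)
s = (3*0^2 + 4) / (2*10) mod 11 = 9
x3 = s^2 - 2 x1 mod 11 = 9^2 - 2*0 = 4
y3 = s (x1 - x3) - y1 mod 11 = 9 * (0 - 4) - 10 = 9

2P = (4, 9)


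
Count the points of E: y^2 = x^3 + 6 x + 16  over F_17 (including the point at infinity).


For each x in F_17, count y with y^2 = x^3 + 6 x + 16 mod 17:
  x = 0: RHS = 16, y in [4, 13]  -> 2 point(s)
  x = 2: RHS = 2, y in [6, 11]  -> 2 point(s)
  x = 4: RHS = 2, y in [6, 11]  -> 2 point(s)
  x = 5: RHS = 1, y in [1, 16]  -> 2 point(s)
  x = 6: RHS = 13, y in [8, 9]  -> 2 point(s)
  x = 8: RHS = 15, y in [7, 10]  -> 2 point(s)
  x = 9: RHS = 0, y in [0]  -> 1 point(s)
  x = 11: RHS = 2, y in [6, 11]  -> 2 point(s)
  x = 13: RHS = 13, y in [8, 9]  -> 2 point(s)
  x = 15: RHS = 13, y in [8, 9]  -> 2 point(s)
  x = 16: RHS = 9, y in [3, 14]  -> 2 point(s)
Affine points: 21. Add the point at infinity: total = 22.

#E(F_17) = 22


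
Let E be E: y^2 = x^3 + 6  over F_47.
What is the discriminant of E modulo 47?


4 a^3 + 27 b^2 = 4*0^3 + 27*6^2 = 0 + 972 = 972
Delta = -16 * (972) = -15552
Delta mod 47 = 5

Delta = 5 (mod 47)


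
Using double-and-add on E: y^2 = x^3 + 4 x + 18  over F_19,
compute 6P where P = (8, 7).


k = 6 = 110_2 (binary, LSB first: 011)
Double-and-add from P = (8, 7):
  bit 0 = 0: acc unchanged = O
  bit 1 = 1: acc = O + (9, 17) = (9, 17)
  bit 2 = 1: acc = (9, 17) + (1, 2) = (14, 14)

6P = (14, 14)


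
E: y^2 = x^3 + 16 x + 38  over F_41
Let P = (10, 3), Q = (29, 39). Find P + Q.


P != Q, so use the chord formula.
s = (y2 - y1) / (x2 - x1) = (36) / (19) mod 41 = 17
x3 = s^2 - x1 - x2 mod 41 = 17^2 - 10 - 29 = 4
y3 = s (x1 - x3) - y1 mod 41 = 17 * (10 - 4) - 3 = 17

P + Q = (4, 17)


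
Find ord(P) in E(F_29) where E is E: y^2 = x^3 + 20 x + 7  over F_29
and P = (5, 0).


Compute successive multiples of P until we hit O:
  1P = (5, 0)
  2P = O

ord(P) = 2


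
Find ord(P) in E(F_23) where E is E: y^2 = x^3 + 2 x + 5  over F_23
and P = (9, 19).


Compute successive multiples of P until we hit O:
  1P = (9, 19)
  2P = (6, 7)
  3P = (1, 13)
  4P = (15, 11)
  5P = (11, 22)
  6P = (11, 1)
  7P = (15, 12)
  8P = (1, 10)
  ... (continuing to 11P)
  11P = O

ord(P) = 11


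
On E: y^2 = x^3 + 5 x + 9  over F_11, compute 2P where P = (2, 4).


Doubling: s = (3 x1^2 + a) / (2 y1)
s = (3*2^2 + 5) / (2*4) mod 11 = 9
x3 = s^2 - 2 x1 mod 11 = 9^2 - 2*2 = 0
y3 = s (x1 - x3) - y1 mod 11 = 9 * (2 - 0) - 4 = 3

2P = (0, 3)


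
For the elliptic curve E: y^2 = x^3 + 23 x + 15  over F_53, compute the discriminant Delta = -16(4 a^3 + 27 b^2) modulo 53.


4 a^3 + 27 b^2 = 4*23^3 + 27*15^2 = 48668 + 6075 = 54743
Delta = -16 * (54743) = -875888
Delta mod 53 = 43

Delta = 43 (mod 53)


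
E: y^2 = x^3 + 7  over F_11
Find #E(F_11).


For each x in F_11, count y with y^2 = x^3 + 0 x + 7 mod 11:
  x = 2: RHS = 4, y in [2, 9]  -> 2 point(s)
  x = 3: RHS = 1, y in [1, 10]  -> 2 point(s)
  x = 4: RHS = 5, y in [4, 7]  -> 2 point(s)
  x = 5: RHS = 0, y in [0]  -> 1 point(s)
  x = 6: RHS = 3, y in [5, 6]  -> 2 point(s)
  x = 7: RHS = 9, y in [3, 8]  -> 2 point(s)
Affine points: 11. Add the point at infinity: total = 12.

#E(F_11) = 12


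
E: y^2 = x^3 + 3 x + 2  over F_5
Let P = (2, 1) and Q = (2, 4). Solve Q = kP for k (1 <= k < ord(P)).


Enumerate multiples of P until we hit Q = (2, 4):
  1P = (2, 1)
  2P = (1, 4)
  3P = (1, 1)
  4P = (2, 4)
Match found at i = 4.

k = 4


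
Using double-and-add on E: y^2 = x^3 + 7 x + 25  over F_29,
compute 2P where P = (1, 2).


k = 2 = 10_2 (binary, LSB first: 01)
Double-and-add from P = (1, 2):
  bit 0 = 0: acc unchanged = O
  bit 1 = 1: acc = O + (26, 8) = (26, 8)

2P = (26, 8)


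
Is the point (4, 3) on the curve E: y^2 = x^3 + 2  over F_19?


Check whether y^2 = x^3 + 0 x + 2 (mod 19) for (x, y) = (4, 3).
LHS: y^2 = 3^2 mod 19 = 9
RHS: x^3 + 0 x + 2 = 4^3 + 0*4 + 2 mod 19 = 9
LHS = RHS

Yes, on the curve


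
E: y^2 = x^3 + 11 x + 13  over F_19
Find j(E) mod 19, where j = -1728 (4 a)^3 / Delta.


Delta = -16(4 a^3 + 27 b^2) mod 19 = 2
-1728 * (4 a)^3 = -1728 * (4*11)^3 mod 19 = 7
j = 7 * 2^(-1) mod 19 = 13

j = 13 (mod 19)


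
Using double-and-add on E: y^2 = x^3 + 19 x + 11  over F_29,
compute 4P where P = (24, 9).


k = 4 = 100_2 (binary, LSB first: 001)
Double-and-add from P = (24, 9):
  bit 0 = 0: acc unchanged = O
  bit 1 = 0: acc unchanged = O
  bit 2 = 1: acc = O + (7, 20) = (7, 20)

4P = (7, 20)


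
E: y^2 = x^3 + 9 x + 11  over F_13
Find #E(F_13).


For each x in F_13, count y with y^2 = x^3 + 9 x + 11 mod 13:
  x = 3: RHS = 0, y in [0]  -> 1 point(s)
  x = 5: RHS = 12, y in [5, 8]  -> 2 point(s)
  x = 7: RHS = 1, y in [1, 12]  -> 2 point(s)
  x = 8: RHS = 10, y in [6, 7]  -> 2 point(s)
  x = 10: RHS = 9, y in [3, 10]  -> 2 point(s)
  x = 12: RHS = 1, y in [1, 12]  -> 2 point(s)
Affine points: 11. Add the point at infinity: total = 12.

#E(F_13) = 12


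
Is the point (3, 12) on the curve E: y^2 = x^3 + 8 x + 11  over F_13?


Check whether y^2 = x^3 + 8 x + 11 (mod 13) for (x, y) = (3, 12).
LHS: y^2 = 12^2 mod 13 = 1
RHS: x^3 + 8 x + 11 = 3^3 + 8*3 + 11 mod 13 = 10
LHS != RHS

No, not on the curve


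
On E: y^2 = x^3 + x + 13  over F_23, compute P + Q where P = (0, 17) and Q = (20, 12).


P != Q, so use the chord formula.
s = (y2 - y1) / (x2 - x1) = (18) / (20) mod 23 = 17
x3 = s^2 - x1 - x2 mod 23 = 17^2 - 0 - 20 = 16
y3 = s (x1 - x3) - y1 mod 23 = 17 * (0 - 16) - 17 = 10

P + Q = (16, 10)


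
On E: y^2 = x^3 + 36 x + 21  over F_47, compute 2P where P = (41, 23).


Doubling: s = (3 x1^2 + a) / (2 y1)
s = (3*41^2 + 36) / (2*23) mod 47 = 44
x3 = s^2 - 2 x1 mod 47 = 44^2 - 2*41 = 21
y3 = s (x1 - x3) - y1 mod 47 = 44 * (41 - 21) - 23 = 11

2P = (21, 11)


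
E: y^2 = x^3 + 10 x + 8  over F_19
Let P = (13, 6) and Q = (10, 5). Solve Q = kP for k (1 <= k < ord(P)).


Enumerate multiples of P until we hit Q = (10, 5):
  1P = (13, 6)
  2P = (10, 14)
  3P = (1, 0)
  4P = (10, 5)
Match found at i = 4.

k = 4


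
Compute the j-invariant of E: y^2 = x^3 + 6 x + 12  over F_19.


Delta = -16(4 a^3 + 27 b^2) mod 19 = 6
-1728 * (4 a)^3 = -1728 * (4*6)^3 mod 19 = 11
j = 11 * 6^(-1) mod 19 = 5

j = 5 (mod 19)


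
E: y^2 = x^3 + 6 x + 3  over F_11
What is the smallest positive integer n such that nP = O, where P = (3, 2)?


Compute successive multiples of P until we hit O:
  1P = (3, 2)
  2P = (5, 9)
  3P = (7, 6)
  4P = (2, 10)
  5P = (4, 6)
  6P = (9, 7)
  7P = (0, 6)
  8P = (0, 5)
  ... (continuing to 15P)
  15P = O

ord(P) = 15


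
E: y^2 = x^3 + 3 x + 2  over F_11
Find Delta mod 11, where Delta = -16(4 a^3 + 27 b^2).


4 a^3 + 27 b^2 = 4*3^3 + 27*2^2 = 108 + 108 = 216
Delta = -16 * (216) = -3456
Delta mod 11 = 9

Delta = 9 (mod 11)


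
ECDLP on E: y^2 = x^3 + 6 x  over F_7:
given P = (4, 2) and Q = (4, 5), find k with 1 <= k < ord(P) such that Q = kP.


Enumerate multiples of P until we hit Q = (4, 5):
  1P = (4, 2)
  2P = (1, 0)
  3P = (4, 5)
Match found at i = 3.

k = 3


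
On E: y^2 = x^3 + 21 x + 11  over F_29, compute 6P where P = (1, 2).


k = 6 = 110_2 (binary, LSB first: 011)
Double-and-add from P = (1, 2):
  bit 0 = 0: acc unchanged = O
  bit 1 = 1: acc = O + (5, 3) = (5, 3)
  bit 2 = 1: acc = (5, 3) + (14, 27) = (1, 27)

6P = (1, 27)


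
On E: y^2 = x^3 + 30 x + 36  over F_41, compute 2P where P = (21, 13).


Doubling: s = (3 x1^2 + a) / (2 y1)
s = (3*21^2 + 30) / (2*13) mod 41 = 0
x3 = s^2 - 2 x1 mod 41 = 0^2 - 2*21 = 40
y3 = s (x1 - x3) - y1 mod 41 = 0 * (21 - 40) - 13 = 28

2P = (40, 28)


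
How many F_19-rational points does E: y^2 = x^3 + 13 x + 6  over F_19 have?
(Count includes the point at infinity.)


For each x in F_19, count y with y^2 = x^3 + 13 x + 6 mod 19:
  x = 0: RHS = 6, y in [5, 14]  -> 2 point(s)
  x = 1: RHS = 1, y in [1, 18]  -> 2 point(s)
  x = 5: RHS = 6, y in [5, 14]  -> 2 point(s)
  x = 9: RHS = 16, y in [4, 15]  -> 2 point(s)
  x = 11: RHS = 17, y in [6, 13]  -> 2 point(s)
  x = 12: RHS = 9, y in [3, 16]  -> 2 point(s)
  x = 13: RHS = 16, y in [4, 15]  -> 2 point(s)
  x = 14: RHS = 6, y in [5, 14]  -> 2 point(s)
  x = 15: RHS = 4, y in [2, 17]  -> 2 point(s)
  x = 16: RHS = 16, y in [4, 15]  -> 2 point(s)
  x = 18: RHS = 11, y in [7, 12]  -> 2 point(s)
Affine points: 22. Add the point at infinity: total = 23.

#E(F_19) = 23


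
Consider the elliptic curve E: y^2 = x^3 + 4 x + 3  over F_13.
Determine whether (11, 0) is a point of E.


Check whether y^2 = x^3 + 4 x + 3 (mod 13) for (x, y) = (11, 0).
LHS: y^2 = 0^2 mod 13 = 0
RHS: x^3 + 4 x + 3 = 11^3 + 4*11 + 3 mod 13 = 0
LHS = RHS

Yes, on the curve


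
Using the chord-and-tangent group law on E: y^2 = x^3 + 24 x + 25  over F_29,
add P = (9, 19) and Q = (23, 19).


P != Q, so use the chord formula.
s = (y2 - y1) / (x2 - x1) = (0) / (14) mod 29 = 0
x3 = s^2 - x1 - x2 mod 29 = 0^2 - 9 - 23 = 26
y3 = s (x1 - x3) - y1 mod 29 = 0 * (9 - 26) - 19 = 10

P + Q = (26, 10)


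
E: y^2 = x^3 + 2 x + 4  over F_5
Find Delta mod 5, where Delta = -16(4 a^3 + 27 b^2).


4 a^3 + 27 b^2 = 4*2^3 + 27*4^2 = 32 + 432 = 464
Delta = -16 * (464) = -7424
Delta mod 5 = 1

Delta = 1 (mod 5)


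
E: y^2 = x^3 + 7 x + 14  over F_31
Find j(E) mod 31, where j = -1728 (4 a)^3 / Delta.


Delta = -16(4 a^3 + 27 b^2) mod 31 = 16
-1728 * (4 a)^3 = -1728 * (4*7)^3 mod 31 = 1
j = 1 * 16^(-1) mod 31 = 2

j = 2 (mod 31)


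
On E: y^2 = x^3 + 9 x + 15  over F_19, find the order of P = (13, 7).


Compute successive multiples of P until we hit O:
  1P = (13, 7)
  2P = (4, 18)
  3P = (11, 18)
  4P = (11, 1)
  5P = (4, 1)
  6P = (13, 12)
  7P = O

ord(P) = 7


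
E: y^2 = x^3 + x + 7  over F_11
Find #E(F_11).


For each x in F_11, count y with y^2 = x^3 + 1 x + 7 mod 11:
  x = 1: RHS = 9, y in [3, 8]  -> 2 point(s)
  x = 3: RHS = 4, y in [2, 9]  -> 2 point(s)
  x = 4: RHS = 9, y in [3, 8]  -> 2 point(s)
  x = 5: RHS = 5, y in [4, 7]  -> 2 point(s)
  x = 6: RHS = 9, y in [3, 8]  -> 2 point(s)
  x = 7: RHS = 5, y in [4, 7]  -> 2 point(s)
  x = 10: RHS = 5, y in [4, 7]  -> 2 point(s)
Affine points: 14. Add the point at infinity: total = 15.

#E(F_11) = 15


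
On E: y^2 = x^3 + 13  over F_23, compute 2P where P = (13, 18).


Doubling: s = (3 x1^2 + a) / (2 y1)
s = (3*13^2 + 0) / (2*18) mod 23 = 16
x3 = s^2 - 2 x1 mod 23 = 16^2 - 2*13 = 0
y3 = s (x1 - x3) - y1 mod 23 = 16 * (13 - 0) - 18 = 6

2P = (0, 6)


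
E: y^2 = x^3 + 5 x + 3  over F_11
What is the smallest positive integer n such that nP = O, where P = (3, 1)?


Compute successive multiples of P until we hit O:
  1P = (3, 1)
  2P = (8, 7)
  3P = (1, 8)
  4P = (0, 5)
  5P = (0, 6)
  6P = (1, 3)
  7P = (8, 4)
  8P = (3, 10)
  ... (continuing to 9P)
  9P = O

ord(P) = 9


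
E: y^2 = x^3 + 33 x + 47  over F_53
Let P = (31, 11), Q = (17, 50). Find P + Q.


P != Q, so use the chord formula.
s = (y2 - y1) / (x2 - x1) = (39) / (39) mod 53 = 1
x3 = s^2 - x1 - x2 mod 53 = 1^2 - 31 - 17 = 6
y3 = s (x1 - x3) - y1 mod 53 = 1 * (31 - 6) - 11 = 14

P + Q = (6, 14)


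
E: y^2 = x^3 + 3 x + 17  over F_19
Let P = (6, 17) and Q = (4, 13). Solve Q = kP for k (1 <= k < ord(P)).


Enumerate multiples of P until we hit Q = (4, 13):
  1P = (6, 17)
  2P = (4, 13)
Match found at i = 2.

k = 2


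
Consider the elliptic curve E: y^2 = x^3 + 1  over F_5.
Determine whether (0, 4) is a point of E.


Check whether y^2 = x^3 + 0 x + 1 (mod 5) for (x, y) = (0, 4).
LHS: y^2 = 4^2 mod 5 = 1
RHS: x^3 + 0 x + 1 = 0^3 + 0*0 + 1 mod 5 = 1
LHS = RHS

Yes, on the curve


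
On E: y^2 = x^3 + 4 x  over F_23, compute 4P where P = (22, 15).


k = 4 = 100_2 (binary, LSB first: 001)
Double-and-add from P = (22, 15):
  bit 0 = 0: acc unchanged = O
  bit 1 = 0: acc unchanged = O
  bit 2 = 1: acc = O + (18, 4) = (18, 4)

4P = (18, 4)


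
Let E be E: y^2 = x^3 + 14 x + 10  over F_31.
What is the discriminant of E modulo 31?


4 a^3 + 27 b^2 = 4*14^3 + 27*10^2 = 10976 + 2700 = 13676
Delta = -16 * (13676) = -218816
Delta mod 31 = 13

Delta = 13 (mod 31)


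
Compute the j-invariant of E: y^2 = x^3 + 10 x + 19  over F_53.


Delta = -16(4 a^3 + 27 b^2) mod 53 = 51
-1728 * (4 a)^3 = -1728 * (4*10)^3 mod 53 = 26
j = 26 * 51^(-1) mod 53 = 40

j = 40 (mod 53)


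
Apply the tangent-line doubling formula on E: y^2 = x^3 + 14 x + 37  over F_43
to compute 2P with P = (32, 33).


Doubling: s = (3 x1^2 + a) / (2 y1)
s = (3*32^2 + 14) / (2*33) mod 43 = 22
x3 = s^2 - 2 x1 mod 43 = 22^2 - 2*32 = 33
y3 = s (x1 - x3) - y1 mod 43 = 22 * (32 - 33) - 33 = 31

2P = (33, 31)
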